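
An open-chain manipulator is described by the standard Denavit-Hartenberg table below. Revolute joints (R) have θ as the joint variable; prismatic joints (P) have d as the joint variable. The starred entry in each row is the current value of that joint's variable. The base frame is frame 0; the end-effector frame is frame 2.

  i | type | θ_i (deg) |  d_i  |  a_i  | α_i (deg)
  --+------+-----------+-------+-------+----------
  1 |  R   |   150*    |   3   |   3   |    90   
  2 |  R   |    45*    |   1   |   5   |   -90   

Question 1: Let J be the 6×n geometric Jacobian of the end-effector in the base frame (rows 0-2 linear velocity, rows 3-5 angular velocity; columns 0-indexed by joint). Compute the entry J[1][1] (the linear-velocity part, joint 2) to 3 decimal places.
-1.768

axis z_1 = (0.5000,0.8660,0.0000); lever o_n−o_1 = (-2.5619,2.6338,3.5355)
cross product → J_v[:, 1] = (3.0619,-1.7678,3.5355)
J_ω[:, 1] = z_1
entry J[1][1] = -1.7678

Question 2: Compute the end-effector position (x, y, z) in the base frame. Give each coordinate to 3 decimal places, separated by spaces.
after link 1: o_1 = (-2.5981, 1.5000, 3.0000)
after link 2: o_2 = (-5.1599, 4.1338, 6.5355)

-5.160 4.134 6.536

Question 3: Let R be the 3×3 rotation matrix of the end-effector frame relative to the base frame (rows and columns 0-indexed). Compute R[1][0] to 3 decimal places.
End-effector x-axis (col 0 of R) = (-0.6124,0.3536,0.7071)
R[1][0] = 0.3536

0.354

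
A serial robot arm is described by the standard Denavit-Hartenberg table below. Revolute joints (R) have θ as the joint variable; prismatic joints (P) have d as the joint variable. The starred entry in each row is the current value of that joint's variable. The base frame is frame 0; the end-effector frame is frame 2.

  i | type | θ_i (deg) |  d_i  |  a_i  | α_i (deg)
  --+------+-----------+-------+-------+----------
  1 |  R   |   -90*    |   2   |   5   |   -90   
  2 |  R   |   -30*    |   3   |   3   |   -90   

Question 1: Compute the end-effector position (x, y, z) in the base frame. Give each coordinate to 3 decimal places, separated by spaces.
after link 1: o_1 = (0.0000, -5.0000, 2.0000)
after link 2: o_2 = (3.0000, -7.5981, 3.5000)

3.000 -7.598 3.500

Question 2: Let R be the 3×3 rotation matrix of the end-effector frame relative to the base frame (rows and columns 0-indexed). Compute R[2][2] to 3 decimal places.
End-effector z-axis (col 2 of R) = (0.0000,-0.5000,-0.8660)
R[2][2] = -0.8660

-0.866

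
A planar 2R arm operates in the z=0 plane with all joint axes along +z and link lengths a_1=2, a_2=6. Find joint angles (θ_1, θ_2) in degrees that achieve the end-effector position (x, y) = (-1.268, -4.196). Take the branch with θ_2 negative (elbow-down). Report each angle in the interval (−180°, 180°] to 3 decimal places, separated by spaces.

cos θ_2 = (19.2142−2²−6²)/(2·2·6) = -0.8661; θ_2 = -150.0055° (elbow-down)
β = atan2(-4.1960,-1.2680) = -106.8144°; ψ = atan2(-2.9995,-3.1964) = -136.8205°
θ_1 = β − ψ = 30.0061°

30.006 -150.005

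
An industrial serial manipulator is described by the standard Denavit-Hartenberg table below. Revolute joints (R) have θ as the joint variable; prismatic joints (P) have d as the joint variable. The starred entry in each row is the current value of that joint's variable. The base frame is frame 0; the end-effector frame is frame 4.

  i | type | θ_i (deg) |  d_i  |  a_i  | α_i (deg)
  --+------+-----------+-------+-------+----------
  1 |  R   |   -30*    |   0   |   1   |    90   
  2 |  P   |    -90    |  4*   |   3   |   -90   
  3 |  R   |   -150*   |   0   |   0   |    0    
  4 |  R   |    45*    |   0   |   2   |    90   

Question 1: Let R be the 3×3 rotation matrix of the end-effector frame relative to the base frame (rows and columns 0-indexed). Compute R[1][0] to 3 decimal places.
-0.837

End-effector x-axis (col 0 of R) = (-0.4830,-0.8365,0.2588)
R[1][0] = -0.8365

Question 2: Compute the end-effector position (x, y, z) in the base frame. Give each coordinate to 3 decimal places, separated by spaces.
-2.100 -5.637 -2.482

after link 1: o_1 = (0.8660, -0.5000, 0.0000)
after link 2: o_2 = (-1.1340, -3.9641, -3.0000)
after link 3: o_3 = (-1.1340, -3.9641, -3.0000)
after link 4: o_4 = (-2.0999, -5.6371, -2.4824)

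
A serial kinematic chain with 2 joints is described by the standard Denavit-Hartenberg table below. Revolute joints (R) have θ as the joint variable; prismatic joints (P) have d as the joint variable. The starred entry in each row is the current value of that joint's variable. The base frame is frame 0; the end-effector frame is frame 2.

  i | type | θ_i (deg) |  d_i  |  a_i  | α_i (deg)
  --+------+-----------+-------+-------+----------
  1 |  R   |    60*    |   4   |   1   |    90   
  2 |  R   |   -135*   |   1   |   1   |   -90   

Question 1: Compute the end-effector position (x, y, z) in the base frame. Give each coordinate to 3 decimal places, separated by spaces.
1.012 -0.246 3.293

after link 1: o_1 = (0.5000, 0.8660, 4.0000)
after link 2: o_2 = (1.0125, -0.2463, 3.2929)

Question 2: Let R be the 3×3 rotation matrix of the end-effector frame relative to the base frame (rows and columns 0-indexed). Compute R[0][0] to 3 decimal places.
End-effector x-axis (col 0 of R) = (-0.3536,-0.6124,-0.7071)
R[0][0] = -0.3536

-0.354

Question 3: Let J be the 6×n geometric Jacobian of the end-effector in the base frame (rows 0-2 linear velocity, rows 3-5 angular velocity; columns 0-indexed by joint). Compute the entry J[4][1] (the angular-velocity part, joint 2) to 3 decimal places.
-0.500

axis z_1 = (0.8660,-0.5000,0.0000); lever o_n−o_1 = (0.5125,-1.1124,-0.7071)
cross product → J_v[:, 1] = (0.3536,0.6124,-0.7071)
J_ω[:, 1] = z_1
entry J[4][1] = -0.5000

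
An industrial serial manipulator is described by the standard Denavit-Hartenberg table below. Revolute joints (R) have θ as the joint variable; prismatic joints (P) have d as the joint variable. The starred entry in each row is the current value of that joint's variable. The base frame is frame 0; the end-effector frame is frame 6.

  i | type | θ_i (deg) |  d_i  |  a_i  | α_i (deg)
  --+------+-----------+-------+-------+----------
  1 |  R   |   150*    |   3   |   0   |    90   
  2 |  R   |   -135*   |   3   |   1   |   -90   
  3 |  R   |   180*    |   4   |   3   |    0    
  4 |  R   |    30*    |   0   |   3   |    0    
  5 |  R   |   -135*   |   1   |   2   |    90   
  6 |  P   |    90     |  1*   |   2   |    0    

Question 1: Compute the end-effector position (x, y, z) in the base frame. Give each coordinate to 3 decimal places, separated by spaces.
-4.780 6.024 0.253

after link 1: o_1 = (0.0000, 0.0000, 3.0000)
after link 2: o_2 = (2.1124, 2.2445, 2.2929)
after link 3: o_3 = (-2.1742, 4.7194, 1.5858)
after link 4: o_4 = (-3.0152, 6.9370, 3.4229)
after link 5: o_5 = (-4.2765, 5.4345, 2.3498)
after link 6: o_6 = (-4.7804, 6.0242, 0.2525)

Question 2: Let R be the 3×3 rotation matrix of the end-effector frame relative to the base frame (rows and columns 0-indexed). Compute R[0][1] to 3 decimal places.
End-effector y-axis (col 1 of R) = (0.3245,0.9280,0.1830)
R[0][1] = 0.3245

0.324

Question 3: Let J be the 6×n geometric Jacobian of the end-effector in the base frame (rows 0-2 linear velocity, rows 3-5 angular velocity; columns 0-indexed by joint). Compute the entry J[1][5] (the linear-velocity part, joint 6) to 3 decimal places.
prismatic axis z_5 = (0.7209,-0.1174,-0.6830)
J_v[:, 5] = z_5; J_ω[:, 5] = (0,0,0)
entry J[1][5] = -0.1174

-0.117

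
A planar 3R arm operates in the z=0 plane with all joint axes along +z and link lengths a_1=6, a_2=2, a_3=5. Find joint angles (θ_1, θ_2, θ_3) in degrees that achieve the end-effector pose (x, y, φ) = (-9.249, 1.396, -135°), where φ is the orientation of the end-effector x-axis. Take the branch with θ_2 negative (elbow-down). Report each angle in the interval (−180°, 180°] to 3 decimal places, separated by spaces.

150.005 -45.023 120.018

wrist centre = target − a_3·(cos φ, sin φ) = (-5.7135, 4.9315)
cos θ_2 = (56.9637−6²−2²)/(2·6·2) = 0.7068; θ_2 = -45.0231° (elbow-down)
β = atan2(4.9315,-5.7135) = 139.2011°; ψ = atan2(-1.4148,7.4136) = -10.8041°
θ_1 = β − ψ = 150.0053°
θ_3 = φ − θ_1 − θ_2 = 120.0178° (wrapped to (-180°,180°])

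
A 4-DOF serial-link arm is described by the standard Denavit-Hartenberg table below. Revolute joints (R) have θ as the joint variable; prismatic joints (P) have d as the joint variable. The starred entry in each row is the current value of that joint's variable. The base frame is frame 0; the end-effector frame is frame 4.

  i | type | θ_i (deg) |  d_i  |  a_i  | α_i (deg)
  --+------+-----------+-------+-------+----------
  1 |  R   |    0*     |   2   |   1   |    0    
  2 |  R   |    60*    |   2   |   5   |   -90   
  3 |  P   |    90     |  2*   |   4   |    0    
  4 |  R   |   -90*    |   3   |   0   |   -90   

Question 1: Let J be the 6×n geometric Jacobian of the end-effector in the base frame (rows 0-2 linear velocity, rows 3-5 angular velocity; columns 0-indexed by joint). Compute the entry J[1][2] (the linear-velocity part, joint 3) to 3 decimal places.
0.500

prismatic axis z_2 = (-0.8660,0.5000,0.0000)
J_v[:, 2] = z_2; J_ω[:, 2] = (0,0,0)
entry J[1][2] = 0.5000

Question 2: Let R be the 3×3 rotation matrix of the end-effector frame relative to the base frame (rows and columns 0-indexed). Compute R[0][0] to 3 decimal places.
0.500

End-effector x-axis (col 0 of R) = (0.5000,0.8660,0.0000)
R[0][0] = 0.5000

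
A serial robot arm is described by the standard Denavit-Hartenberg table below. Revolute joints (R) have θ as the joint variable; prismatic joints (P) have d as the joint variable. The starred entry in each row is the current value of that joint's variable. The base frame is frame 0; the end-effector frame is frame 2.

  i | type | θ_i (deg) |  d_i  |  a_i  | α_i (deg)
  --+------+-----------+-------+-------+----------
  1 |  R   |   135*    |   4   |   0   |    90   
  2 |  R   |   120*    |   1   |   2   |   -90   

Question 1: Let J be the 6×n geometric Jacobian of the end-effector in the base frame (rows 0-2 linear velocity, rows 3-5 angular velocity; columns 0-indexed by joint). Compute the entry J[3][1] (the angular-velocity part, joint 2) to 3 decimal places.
axis z_1 = (0.7071,0.7071,0.0000); lever o_n−o_1 = (1.4142,0.0000,1.7321)
cross product → J_v[:, 1] = (1.2247,-1.2247,-1.0000)
J_ω[:, 1] = z_1
entry J[3][1] = 0.7071

0.707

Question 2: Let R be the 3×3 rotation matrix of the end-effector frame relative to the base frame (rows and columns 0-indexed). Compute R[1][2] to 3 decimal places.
-0.612

End-effector z-axis (col 2 of R) = (0.6124,-0.6124,-0.5000)
R[1][2] = -0.6124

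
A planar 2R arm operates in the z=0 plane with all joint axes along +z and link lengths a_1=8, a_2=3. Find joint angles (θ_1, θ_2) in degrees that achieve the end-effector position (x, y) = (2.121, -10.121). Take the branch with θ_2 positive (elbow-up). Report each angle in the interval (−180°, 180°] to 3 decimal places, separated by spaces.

-90.005 45.013

cos θ_2 = (106.9333−8²−3²)/(2·8·3) = 0.7069; θ_2 = 45.0132° (elbow-up)
β = atan2(-10.1210,2.1210) = -78.1641°; ψ = atan2(2.1218,10.1208) = 11.8405°
θ_1 = β − ψ = -90.0046°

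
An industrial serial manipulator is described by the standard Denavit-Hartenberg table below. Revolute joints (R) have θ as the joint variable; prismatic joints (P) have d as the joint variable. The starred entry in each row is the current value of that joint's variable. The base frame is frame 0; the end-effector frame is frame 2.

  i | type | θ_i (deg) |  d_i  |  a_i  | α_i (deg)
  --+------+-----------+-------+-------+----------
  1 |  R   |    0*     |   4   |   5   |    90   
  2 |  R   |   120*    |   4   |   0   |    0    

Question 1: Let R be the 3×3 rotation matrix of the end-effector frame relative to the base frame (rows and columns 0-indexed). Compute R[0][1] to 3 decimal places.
End-effector y-axis (col 1 of R) = (-0.8660,-0.0000,-0.5000)
R[0][1] = -0.8660

-0.866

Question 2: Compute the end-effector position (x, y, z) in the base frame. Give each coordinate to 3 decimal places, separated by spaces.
5.000 -4.000 4.000

after link 1: o_1 = (5.0000, 0.0000, 4.0000)
after link 2: o_2 = (5.0000, -4.0000, 4.0000)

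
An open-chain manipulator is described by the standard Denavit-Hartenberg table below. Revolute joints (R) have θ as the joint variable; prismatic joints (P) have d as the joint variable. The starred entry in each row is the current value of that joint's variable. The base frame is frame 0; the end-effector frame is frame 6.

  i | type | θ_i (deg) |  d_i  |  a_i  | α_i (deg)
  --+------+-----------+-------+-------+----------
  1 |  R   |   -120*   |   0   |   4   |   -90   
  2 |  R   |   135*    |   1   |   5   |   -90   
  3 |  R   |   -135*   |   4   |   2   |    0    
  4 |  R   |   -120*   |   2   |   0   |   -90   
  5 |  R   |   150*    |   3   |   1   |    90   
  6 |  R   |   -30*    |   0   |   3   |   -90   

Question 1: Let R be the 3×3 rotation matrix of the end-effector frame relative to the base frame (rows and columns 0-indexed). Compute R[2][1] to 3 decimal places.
End-effector y-axis (col 1 of R) = (0.7702,0.3681,0.5209)
R[2][1] = 0.5209

0.521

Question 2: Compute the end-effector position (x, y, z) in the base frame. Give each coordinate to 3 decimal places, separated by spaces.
5.559 -1.995 0.889

after link 1: o_1 = (-2.0000, -3.4641, 0.0000)
after link 2: o_2 = (0.6338, -0.9022, -3.5355)
after link 3: o_3 = (2.7728, -0.0259, 0.2929)
after link 4: o_4 = (3.4799, 1.1989, 1.7071)
after link 5: o_5 = (3.7547, -1.5511, 3.2441)
after link 6: o_6 = (5.5595, -1.9952, 0.8892)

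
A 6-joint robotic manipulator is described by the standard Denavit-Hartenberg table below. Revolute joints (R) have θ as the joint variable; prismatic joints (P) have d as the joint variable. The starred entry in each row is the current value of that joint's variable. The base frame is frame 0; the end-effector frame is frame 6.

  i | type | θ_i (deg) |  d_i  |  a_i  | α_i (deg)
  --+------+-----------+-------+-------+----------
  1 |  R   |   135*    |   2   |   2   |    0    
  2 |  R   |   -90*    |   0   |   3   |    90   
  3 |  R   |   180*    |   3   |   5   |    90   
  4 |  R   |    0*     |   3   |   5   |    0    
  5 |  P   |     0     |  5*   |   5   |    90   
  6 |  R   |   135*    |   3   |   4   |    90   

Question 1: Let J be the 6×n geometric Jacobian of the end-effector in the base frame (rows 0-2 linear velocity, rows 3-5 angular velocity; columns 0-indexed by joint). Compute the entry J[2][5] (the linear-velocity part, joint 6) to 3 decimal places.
-2.828

axis z_5 = (-0.7071,0.7071,0.0000); lever o_n−o_5 = (-0.1213,4.1213,2.8284)
cross product → J_v[:, 5] = (2.0000,2.0000,-2.8284)
J_ω[:, 5] = z_5
entry J[2][5] = -2.8284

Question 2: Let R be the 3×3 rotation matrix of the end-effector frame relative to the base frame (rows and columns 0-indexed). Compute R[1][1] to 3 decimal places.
End-effector y-axis (col 1 of R) = (-0.7071,0.7071,0.0000)
R[1][1] = 0.7071

0.707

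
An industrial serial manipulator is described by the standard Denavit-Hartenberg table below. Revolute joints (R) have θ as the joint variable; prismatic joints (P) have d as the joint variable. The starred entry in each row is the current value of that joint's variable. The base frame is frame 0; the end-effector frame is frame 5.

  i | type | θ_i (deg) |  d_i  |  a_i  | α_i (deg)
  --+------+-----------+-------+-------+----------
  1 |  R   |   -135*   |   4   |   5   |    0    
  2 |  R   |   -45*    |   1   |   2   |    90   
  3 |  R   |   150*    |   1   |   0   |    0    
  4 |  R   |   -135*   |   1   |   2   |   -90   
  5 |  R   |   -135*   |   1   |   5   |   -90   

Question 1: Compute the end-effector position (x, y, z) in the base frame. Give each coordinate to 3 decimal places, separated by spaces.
-3.794 2.000 5.569

after link 1: o_1 = (-3.5355, -3.5355, 4.0000)
after link 2: o_2 = (-5.5355, -3.5355, 5.0000)
after link 3: o_3 = (-5.5355, -2.5355, 5.0000)
after link 4: o_4 = (-7.4674, -1.5355, 5.5176)
after link 5: o_5 = (-3.7935, 2.0000, 5.5685)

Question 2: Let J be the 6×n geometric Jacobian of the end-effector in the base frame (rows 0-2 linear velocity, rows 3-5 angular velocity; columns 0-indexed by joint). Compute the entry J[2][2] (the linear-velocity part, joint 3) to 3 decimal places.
-1.742

axis z_2 = (-0.0000,1.0000,0.0000); lever o_n−o_2 = (1.7420,5.5355,0.5685)
cross product → J_v[:, 2] = (0.5685,0.0000,-1.7420)
J_ω[:, 2] = z_2
entry J[2][2] = -1.7420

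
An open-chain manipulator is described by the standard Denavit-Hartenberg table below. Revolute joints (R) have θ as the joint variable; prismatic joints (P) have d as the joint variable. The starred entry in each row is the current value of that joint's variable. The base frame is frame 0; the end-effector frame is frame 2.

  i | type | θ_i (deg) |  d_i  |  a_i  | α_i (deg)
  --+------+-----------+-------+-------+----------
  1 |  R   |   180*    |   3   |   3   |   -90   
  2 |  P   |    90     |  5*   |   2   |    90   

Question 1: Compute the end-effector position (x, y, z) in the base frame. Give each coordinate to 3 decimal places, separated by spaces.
-3.000 -5.000 1.000

after link 1: o_1 = (-3.0000, 0.0000, 3.0000)
after link 2: o_2 = (-3.0000, -5.0000, 1.0000)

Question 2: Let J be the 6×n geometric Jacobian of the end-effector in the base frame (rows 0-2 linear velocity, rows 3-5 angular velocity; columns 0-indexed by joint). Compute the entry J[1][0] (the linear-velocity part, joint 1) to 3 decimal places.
axis z_0 = ẑ; lever o_n−o_0 = (-3.0000,-5.0000,1.0000)
cross product → J_v[:, 0] = (5.0000,-3.0000,0.0000)
J_ω[:, 0] = z_0
entry J[1][0] = -3.0000

-3.000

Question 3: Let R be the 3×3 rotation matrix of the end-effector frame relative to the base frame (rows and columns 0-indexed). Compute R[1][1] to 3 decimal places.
End-effector y-axis (col 1 of R) = (-0.0000,-1.0000,0.0000)
R[1][1] = -1.0000

-1.000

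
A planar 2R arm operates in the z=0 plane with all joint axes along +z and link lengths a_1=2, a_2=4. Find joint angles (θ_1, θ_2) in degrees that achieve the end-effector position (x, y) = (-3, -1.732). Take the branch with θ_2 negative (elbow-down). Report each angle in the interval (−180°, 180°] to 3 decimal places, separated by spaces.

-60.000 -120.001

cos θ_2 = (11.9998−2²−4²)/(2·2·4) = -0.5000; θ_2 = -120.0007° (elbow-down)
β = atan2(-1.7320,-3.0000) = -150.0007°; ψ = atan2(-3.4641,-0.0000) = -90.0007°
θ_1 = β − ψ = -60.0000°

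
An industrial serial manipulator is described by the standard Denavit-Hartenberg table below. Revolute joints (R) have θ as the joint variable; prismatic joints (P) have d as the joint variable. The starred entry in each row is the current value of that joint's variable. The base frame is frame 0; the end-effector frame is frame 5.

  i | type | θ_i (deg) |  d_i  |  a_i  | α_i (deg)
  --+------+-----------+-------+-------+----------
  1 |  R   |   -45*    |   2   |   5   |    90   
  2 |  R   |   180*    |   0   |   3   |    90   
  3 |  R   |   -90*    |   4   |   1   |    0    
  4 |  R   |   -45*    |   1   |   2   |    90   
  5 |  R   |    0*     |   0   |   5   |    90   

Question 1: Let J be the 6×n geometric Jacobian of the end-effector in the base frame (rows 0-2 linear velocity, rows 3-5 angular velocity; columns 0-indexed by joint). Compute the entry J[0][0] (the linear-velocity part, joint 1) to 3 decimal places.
axis z_0 = ẑ; lever o_n−o_0 = (9.1213,-0.7071,7.0000)
cross product → J_v[:, 0] = (0.7071,9.1213,-0.0000)
J_ω[:, 0] = z_0
entry J[0][0] = 0.7071

0.707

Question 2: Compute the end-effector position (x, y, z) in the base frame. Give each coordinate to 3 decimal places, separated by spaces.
9.121 -0.707 7.000

after link 1: o_1 = (3.5355, -3.5355, 2.0000)
after link 2: o_2 = (1.4142, -1.4142, 2.0000)
after link 3: o_3 = (2.1213, -0.7071, 6.0000)
after link 4: o_4 = (4.1213, -0.7071, 7.0000)
after link 5: o_5 = (9.1213, -0.7071, 7.0000)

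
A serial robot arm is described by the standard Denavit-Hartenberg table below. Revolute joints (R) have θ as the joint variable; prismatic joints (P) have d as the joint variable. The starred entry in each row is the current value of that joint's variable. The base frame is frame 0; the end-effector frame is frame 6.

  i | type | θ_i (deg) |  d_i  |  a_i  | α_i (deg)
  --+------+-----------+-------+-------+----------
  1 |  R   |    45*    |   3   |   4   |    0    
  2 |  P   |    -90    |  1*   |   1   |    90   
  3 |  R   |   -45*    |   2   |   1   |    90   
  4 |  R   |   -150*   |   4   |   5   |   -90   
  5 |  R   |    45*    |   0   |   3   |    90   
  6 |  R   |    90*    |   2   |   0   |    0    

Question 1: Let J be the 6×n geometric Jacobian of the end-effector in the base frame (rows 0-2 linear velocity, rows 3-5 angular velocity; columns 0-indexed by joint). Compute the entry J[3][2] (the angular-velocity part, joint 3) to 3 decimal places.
-0.707

axis z_2 = (-0.7071,-0.7071,0.0000); lever o_n−o_2 = (-3.2389,6.4460,2.1914)
cross product → J_v[:, 2] = (-1.5495,1.5495,-6.8482)
J_ω[:, 2] = z_2
entry J[3][2] = -0.7071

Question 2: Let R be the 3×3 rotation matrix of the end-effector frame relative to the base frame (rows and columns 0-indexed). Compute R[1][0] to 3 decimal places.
End-effector x-axis (col 0 of R) = (0.8624,0.3624,-0.3536)
R[1][0] = 0.3624

0.362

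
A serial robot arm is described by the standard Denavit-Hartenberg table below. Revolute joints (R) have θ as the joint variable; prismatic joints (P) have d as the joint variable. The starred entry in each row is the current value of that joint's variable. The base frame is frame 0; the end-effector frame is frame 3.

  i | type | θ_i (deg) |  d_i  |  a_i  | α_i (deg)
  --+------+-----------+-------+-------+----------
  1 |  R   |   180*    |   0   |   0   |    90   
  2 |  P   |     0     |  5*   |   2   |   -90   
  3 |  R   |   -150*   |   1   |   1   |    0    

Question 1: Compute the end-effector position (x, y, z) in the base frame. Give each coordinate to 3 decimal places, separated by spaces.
-1.134 5.500 1.000

after link 1: o_1 = (0.0000, 0.0000, 0.0000)
after link 2: o_2 = (-2.0000, 5.0000, 0.0000)
after link 3: o_3 = (-1.1340, 5.5000, 1.0000)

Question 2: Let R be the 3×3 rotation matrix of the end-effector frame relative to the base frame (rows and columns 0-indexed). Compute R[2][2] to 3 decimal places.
End-effector z-axis (col 2 of R) = (0.0000,0.0000,1.0000)
R[2][2] = 1.0000

1.000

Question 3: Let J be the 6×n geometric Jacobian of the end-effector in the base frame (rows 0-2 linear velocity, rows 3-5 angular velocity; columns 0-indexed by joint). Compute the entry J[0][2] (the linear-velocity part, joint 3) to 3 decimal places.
axis z_2 = (0.0000,0.0000,1.0000); lever o_n−o_2 = (0.8660,0.5000,1.0000)
cross product → J_v[:, 2] = (-0.5000,0.8660,0.0000)
J_ω[:, 2] = z_2
entry J[0][2] = -0.5000

-0.500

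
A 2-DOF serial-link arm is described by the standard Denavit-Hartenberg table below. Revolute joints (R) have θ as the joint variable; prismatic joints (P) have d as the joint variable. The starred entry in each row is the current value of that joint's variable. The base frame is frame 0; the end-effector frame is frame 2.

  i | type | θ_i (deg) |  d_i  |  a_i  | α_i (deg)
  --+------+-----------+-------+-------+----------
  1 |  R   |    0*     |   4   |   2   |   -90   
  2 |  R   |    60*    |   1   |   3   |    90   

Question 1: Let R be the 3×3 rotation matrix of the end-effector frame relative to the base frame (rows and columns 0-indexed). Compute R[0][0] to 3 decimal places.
End-effector x-axis (col 0 of R) = (0.5000,0.0000,-0.8660)
R[0][0] = 0.5000

0.500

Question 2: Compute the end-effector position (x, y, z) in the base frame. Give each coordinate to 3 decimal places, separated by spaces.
3.500 1.000 1.402

after link 1: o_1 = (2.0000, 0.0000, 4.0000)
after link 2: o_2 = (3.5000, 1.0000, 1.4019)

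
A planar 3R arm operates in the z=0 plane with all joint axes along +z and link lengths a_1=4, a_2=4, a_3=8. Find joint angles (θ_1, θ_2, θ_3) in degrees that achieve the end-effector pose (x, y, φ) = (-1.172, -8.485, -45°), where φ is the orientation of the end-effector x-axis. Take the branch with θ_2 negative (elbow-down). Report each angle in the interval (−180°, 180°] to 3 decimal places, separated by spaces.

wrist centre = target − a_3·(cos φ, sin φ) = (-6.8289, -2.8281)
cos θ_2 = (54.6317−4²−4²)/(2·4·4) = 0.7072; θ_2 = -44.9893° (elbow-down)
β = atan2(-2.8281,-6.8289) = -157.5033°; ψ = atan2(-2.8279,6.8290) = -22.4946°
θ_1 = β − ψ = -135.0087°
θ_3 = φ − θ_1 − θ_2 = 134.9979° (wrapped to (-180°,180°])

-135.009 -44.989 134.998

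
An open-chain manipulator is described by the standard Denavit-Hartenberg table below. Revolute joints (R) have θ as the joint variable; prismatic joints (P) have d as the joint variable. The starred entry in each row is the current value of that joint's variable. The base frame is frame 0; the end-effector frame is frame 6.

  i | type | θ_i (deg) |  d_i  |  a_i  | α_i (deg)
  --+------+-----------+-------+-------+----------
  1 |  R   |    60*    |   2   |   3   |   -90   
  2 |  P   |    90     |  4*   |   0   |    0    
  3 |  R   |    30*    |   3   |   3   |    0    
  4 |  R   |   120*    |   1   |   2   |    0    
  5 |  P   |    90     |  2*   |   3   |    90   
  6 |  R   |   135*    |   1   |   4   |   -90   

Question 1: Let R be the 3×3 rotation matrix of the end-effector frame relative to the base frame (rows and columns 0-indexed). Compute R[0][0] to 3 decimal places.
End-effector x-axis (col 0 of R) = (-0.9186,-0.1768,-0.3536)
R[0][0] = -0.9186

-0.919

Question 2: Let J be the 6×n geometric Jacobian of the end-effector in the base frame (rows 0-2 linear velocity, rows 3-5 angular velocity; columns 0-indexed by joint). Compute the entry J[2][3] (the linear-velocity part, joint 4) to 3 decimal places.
axis z_3 = (-0.8660,0.5000,0.0000); lever o_n−o_3 = (-5.7233,1.7439,2.6839)
cross product → J_v[:, 3] = (1.3419,2.3243,1.3514)
J_ω[:, 3] = z_3
entry J[2][3] = 1.3514

1.351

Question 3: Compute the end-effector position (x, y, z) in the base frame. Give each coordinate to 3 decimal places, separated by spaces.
-11.035 6.543 2.086

after link 1: o_1 = (1.5000, 2.5981, 2.0000)
after link 2: o_2 = (-1.9641, 4.5981, 2.0000)
after link 3: o_3 = (-5.3122, 4.7990, -0.5981)
after link 4: o_4 = (-6.6782, 4.4330, 1.1340)
after link 5: o_5 = (-7.1112, 7.6830, 2.6340)
after link 6: o_6 = (-11.0355, 6.5429, 2.0858)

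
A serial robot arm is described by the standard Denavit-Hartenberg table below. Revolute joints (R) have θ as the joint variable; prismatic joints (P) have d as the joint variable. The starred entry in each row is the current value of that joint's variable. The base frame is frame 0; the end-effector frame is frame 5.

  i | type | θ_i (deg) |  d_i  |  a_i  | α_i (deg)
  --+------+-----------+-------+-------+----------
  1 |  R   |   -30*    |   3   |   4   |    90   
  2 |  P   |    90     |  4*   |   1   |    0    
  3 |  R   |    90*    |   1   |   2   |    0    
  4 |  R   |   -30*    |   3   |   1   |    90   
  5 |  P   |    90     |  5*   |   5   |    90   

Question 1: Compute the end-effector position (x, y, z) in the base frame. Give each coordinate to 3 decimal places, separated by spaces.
after link 1: o_1 = (3.4641, -2.0000, 3.0000)
after link 2: o_2 = (1.4641, -5.4641, 4.0000)
after link 3: o_3 = (-0.7679, -5.3301, 4.0000)
after link 4: o_4 = (-3.0179, -7.4952, 4.5000)
after link 5: o_5 = (-3.3529, -13.0753, 8.8301)

-3.353 -13.075 8.830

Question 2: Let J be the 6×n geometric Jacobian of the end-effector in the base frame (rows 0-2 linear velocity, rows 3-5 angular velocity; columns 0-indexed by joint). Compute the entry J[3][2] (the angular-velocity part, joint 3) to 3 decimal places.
axis z_2 = (-0.5000,-0.8660,0.0000); lever o_n−o_2 = (-4.8170,-7.6112,4.8301)
cross product → J_v[:, 2] = (-4.1830,2.4151,-0.3660)
J_ω[:, 2] = z_2
entry J[3][2] = -0.5000

-0.500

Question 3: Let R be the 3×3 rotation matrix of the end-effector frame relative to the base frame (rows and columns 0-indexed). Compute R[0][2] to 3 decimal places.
-0.750

End-effector z-axis (col 2 of R) = (-0.7500,0.4330,0.5000)
R[0][2] = -0.7500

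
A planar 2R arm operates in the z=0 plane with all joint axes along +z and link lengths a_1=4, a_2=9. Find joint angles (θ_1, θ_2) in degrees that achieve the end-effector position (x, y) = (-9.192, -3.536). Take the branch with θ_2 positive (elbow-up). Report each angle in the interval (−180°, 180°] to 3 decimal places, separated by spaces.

135.001 90.003

cos θ_2 = (96.9962−4²−9²)/(2·4·9) = -0.0001; θ_2 = 90.0031° (elbow-up)
β = atan2(-3.5360,-9.1920) = -158.9591°; ψ = atan2(9.0000,3.9995) = 66.0401°
θ_1 = β − ψ = -224.9992°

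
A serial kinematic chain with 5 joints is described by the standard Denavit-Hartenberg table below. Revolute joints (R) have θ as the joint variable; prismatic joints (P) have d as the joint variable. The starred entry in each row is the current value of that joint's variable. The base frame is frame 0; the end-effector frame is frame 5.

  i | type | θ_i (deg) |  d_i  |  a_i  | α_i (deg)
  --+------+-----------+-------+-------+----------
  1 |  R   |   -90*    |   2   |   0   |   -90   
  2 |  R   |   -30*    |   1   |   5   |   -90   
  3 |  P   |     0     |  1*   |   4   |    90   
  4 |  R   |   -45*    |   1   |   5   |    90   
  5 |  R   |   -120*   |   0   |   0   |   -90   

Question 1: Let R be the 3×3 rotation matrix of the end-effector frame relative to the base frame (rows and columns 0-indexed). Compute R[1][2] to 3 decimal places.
End-effector z-axis (col 2 of R) = (-0.5000,-0.2241,0.8365)
R[1][2] = -0.2241

-0.224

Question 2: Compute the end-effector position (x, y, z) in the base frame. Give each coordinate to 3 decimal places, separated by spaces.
2.000 -9.588 10.464

after link 1: o_1 = (0.0000, 0.0000, 2.0000)
after link 2: o_2 = (1.0000, -4.3301, 4.5000)
after link 3: o_3 = (1.0000, -8.2942, 5.6340)
after link 4: o_4 = (2.0000, -9.5883, 10.4636)
after link 5: o_5 = (2.0000, -9.5883, 10.4636)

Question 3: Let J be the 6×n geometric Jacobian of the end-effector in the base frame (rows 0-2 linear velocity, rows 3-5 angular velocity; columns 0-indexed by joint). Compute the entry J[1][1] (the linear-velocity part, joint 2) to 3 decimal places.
-8.464

axis z_1 = (1.0000,0.0000,0.0000); lever o_n−o_1 = (2.0000,-9.5883,8.4636)
cross product → J_v[:, 1] = (0.0000,-8.4636,-9.5883)
J_ω[:, 1] = z_1
entry J[1][1] = -8.4636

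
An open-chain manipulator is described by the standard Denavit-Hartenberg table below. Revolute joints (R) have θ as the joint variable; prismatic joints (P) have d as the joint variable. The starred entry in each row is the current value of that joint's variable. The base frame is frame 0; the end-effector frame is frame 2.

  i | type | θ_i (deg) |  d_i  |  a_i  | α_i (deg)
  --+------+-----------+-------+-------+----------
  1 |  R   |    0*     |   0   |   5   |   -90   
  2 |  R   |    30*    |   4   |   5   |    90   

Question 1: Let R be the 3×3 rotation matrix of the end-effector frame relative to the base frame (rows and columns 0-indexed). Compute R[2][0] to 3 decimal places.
End-effector x-axis (col 0 of R) = (0.8660,0.0000,-0.5000)
R[2][0] = -0.5000

-0.500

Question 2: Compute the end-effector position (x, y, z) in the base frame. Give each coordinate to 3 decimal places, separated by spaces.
after link 1: o_1 = (5.0000, 0.0000, 0.0000)
after link 2: o_2 = (9.3301, 4.0000, -2.5000)

9.330 4.000 -2.500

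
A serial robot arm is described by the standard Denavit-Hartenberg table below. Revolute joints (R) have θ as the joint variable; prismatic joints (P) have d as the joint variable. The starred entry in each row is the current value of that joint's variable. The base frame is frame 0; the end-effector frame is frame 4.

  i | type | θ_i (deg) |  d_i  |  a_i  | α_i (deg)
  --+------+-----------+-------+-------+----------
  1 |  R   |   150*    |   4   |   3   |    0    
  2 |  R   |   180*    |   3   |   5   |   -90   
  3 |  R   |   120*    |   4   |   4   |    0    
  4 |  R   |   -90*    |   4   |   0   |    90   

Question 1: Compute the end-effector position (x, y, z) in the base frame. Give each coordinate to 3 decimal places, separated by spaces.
4.000 6.928 3.536

after link 1: o_1 = (-2.5981, 1.5000, 4.0000)
after link 2: o_2 = (1.7321, -1.0000, 7.0000)
after link 3: o_3 = (2.0000, 3.4641, 3.5359)
after link 4: o_4 = (4.0000, 6.9282, 3.5359)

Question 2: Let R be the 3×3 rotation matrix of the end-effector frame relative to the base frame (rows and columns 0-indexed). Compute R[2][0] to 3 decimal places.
End-effector x-axis (col 0 of R) = (0.7500,-0.4330,-0.5000)
R[2][0] = -0.5000

-0.500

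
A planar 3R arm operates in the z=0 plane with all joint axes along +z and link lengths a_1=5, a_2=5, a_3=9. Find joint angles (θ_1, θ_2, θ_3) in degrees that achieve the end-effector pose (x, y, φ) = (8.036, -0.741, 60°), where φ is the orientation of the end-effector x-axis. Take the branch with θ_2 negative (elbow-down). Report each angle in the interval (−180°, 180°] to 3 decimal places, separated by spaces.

wrist centre = target − a_3·(cos φ, sin φ) = (3.5360, -8.5352)
cos θ_2 = (85.3534−5²−5²)/(2·5·5) = 0.7071; θ_2 = -45.0031° (elbow-down)
β = atan2(-8.5352,3.5360) = -67.4966°; ψ = atan2(-3.5357,8.5353) = -22.5016°
θ_1 = β − ψ = -44.9951°
θ_3 = φ − θ_1 − θ_2 = 149.9982° (wrapped to (-180°,180°])

-44.995 -45.003 149.998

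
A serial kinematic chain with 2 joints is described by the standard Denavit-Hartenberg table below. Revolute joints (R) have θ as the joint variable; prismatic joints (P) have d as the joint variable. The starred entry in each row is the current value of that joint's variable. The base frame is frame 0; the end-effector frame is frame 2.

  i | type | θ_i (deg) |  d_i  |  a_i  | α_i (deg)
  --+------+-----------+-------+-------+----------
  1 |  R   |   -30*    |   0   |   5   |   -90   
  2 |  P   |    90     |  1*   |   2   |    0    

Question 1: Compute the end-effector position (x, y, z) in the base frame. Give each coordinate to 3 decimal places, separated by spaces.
after link 1: o_1 = (4.3301, -2.5000, 0.0000)
after link 2: o_2 = (4.8301, -1.6340, -2.0000)

4.830 -1.634 -2.000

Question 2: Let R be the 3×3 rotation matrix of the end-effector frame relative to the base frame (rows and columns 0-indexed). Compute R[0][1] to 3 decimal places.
-0.866

End-effector y-axis (col 1 of R) = (-0.8660,0.5000,-0.0000)
R[0][1] = -0.8660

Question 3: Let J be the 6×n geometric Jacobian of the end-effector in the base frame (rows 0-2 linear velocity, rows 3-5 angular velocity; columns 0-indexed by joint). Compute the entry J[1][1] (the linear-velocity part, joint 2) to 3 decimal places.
0.866

prismatic axis z_1 = (0.5000,0.8660,0.0000)
J_v[:, 1] = z_1; J_ω[:, 1] = (0,0,0)
entry J[1][1] = 0.8660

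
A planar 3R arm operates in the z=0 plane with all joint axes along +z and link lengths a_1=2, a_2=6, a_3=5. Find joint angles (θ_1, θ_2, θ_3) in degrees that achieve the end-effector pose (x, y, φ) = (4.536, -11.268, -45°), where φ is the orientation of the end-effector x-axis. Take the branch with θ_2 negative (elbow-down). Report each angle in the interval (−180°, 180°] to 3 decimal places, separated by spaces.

wrist centre = target − a_3·(cos φ, sin φ) = (1.0005, -7.7325)
cos θ_2 = (60.7920−2²−6²)/(2·2·6) = 0.8663; θ_2 = -29.9649° (elbow-down)
β = atan2(-7.7325,1.0005) = -82.6277°; ψ = atan2(-2.9968,7.1980) = -22.6039°
θ_1 = β − ψ = -60.0238°
θ_3 = φ − θ_1 − θ_2 = 44.9887° (wrapped to (-180°,180°])

-60.024 -29.965 44.989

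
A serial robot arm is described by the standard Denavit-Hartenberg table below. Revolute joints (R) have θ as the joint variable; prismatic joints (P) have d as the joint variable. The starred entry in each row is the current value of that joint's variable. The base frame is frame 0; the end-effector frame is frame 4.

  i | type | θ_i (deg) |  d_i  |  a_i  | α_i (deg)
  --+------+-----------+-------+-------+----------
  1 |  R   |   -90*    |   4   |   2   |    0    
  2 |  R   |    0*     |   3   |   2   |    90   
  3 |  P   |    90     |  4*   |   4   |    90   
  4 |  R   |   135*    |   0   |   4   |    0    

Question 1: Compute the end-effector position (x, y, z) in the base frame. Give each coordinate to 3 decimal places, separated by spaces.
after link 1: o_1 = (0.0000, -2.0000, 4.0000)
after link 2: o_2 = (0.0000, -4.0000, 7.0000)
after link 3: o_3 = (-4.0000, -4.0000, 11.0000)
after link 4: o_4 = (-6.8284, -4.0000, 8.1716)

-6.828 -4.000 8.172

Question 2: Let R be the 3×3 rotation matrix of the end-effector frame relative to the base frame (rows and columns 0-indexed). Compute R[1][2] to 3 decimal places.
-1.000

End-effector z-axis (col 2 of R) = (-0.0000,-1.0000,-0.0000)
R[1][2] = -1.0000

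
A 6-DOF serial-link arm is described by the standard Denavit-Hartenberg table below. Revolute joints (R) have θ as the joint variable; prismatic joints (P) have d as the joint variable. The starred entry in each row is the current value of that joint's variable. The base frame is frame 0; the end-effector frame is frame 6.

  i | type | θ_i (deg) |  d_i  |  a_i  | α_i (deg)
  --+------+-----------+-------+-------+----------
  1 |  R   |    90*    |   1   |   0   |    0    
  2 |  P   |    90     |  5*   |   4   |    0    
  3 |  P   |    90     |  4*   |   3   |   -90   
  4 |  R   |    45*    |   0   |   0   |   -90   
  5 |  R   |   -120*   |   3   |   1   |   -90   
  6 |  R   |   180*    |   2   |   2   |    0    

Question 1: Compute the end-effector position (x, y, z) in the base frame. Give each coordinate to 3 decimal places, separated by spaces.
after link 1: o_1 = (0.0000, 0.0000, 1.0000)
after link 2: o_2 = (-4.0000, 0.0000, 6.0000)
after link 3: o_3 = (-4.0000, -3.0000, 10.0000)
after link 4: o_4 = (-4.0000, -3.0000, 10.0000)
after link 5: o_5 = (-3.1340, -0.5251, 8.2322)
after link 6: o_6 = (-3.8660, -2.4570, 6.3004)

-3.866 -2.457 6.300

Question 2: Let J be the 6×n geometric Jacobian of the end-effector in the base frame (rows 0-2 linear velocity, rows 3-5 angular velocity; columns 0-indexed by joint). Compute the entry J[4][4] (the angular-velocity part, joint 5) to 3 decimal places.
axis z_4 = (0.0000,0.7071,-0.7071); lever o_n−o_4 = (0.1340,0.5430,-3.6996)
cross product → J_v[:, 4] = (-2.2321,-0.0947,-0.0947)
J_ω[:, 4] = z_4
entry J[4][4] = 0.7071

0.707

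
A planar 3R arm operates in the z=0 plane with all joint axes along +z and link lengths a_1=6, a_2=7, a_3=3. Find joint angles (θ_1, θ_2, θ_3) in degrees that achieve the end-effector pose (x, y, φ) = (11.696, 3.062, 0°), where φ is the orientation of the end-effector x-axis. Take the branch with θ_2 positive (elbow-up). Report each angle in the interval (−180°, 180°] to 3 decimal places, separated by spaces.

wrist centre = target − a_3·(cos φ, sin φ) = (8.6960, 3.0620)
cos θ_2 = (84.9963−6²−7²)/(2·6·7) = -0.0000; θ_2 = 90.0026° (elbow-up)
β = atan2(3.0620,8.6960) = 19.3980°; ψ = atan2(7.0000,5.9997) = 49.4002°
θ_1 = β − ψ = -30.0022°
θ_3 = φ − θ_1 − θ_2 = -60.0004° (wrapped to (-180°,180°])

-30.002 90.003 -60.000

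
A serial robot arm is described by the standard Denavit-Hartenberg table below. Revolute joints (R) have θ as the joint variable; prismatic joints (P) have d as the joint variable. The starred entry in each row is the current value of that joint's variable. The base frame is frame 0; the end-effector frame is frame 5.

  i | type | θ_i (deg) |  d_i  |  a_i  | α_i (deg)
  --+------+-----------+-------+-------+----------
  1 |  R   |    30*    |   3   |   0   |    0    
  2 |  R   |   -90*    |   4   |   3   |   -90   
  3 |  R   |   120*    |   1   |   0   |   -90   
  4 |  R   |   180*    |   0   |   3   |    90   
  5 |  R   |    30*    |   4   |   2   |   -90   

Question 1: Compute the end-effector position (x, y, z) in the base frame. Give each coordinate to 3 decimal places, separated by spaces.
after link 1: o_1 = (0.0000, 0.0000, 3.0000)
after link 2: o_2 = (1.5000, -2.5981, 7.0000)
after link 3: o_3 = (2.3660, -2.0981, 7.0000)
after link 4: o_4 = (3.1160, -3.3971, 9.5981)
after link 5: o_5 = (-0.3481, -5.3971, 11.5981)

-0.348 -5.397 11.598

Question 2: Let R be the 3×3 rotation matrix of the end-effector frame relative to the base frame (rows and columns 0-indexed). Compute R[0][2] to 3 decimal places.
-0.500

End-effector z-axis (col 2 of R) = (-0.5000,0.8660,-0.0000)
R[0][2] = -0.5000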